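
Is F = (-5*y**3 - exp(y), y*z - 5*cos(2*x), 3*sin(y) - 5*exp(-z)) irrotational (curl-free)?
No, ∇×F = (-y + 3*cos(y), 0, 15*y**2 + exp(y) + 10*sin(2*x))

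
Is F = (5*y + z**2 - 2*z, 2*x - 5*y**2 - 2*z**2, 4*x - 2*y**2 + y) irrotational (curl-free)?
No, ∇×F = (-4*y + 4*z + 1, 2*z - 6, -3)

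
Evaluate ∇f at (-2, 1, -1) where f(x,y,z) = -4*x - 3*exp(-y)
(-4, 3*exp(-1), 0)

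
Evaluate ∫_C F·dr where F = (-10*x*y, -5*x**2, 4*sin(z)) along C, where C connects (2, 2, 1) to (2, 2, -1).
0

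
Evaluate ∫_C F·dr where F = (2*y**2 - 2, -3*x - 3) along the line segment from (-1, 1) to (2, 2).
7/2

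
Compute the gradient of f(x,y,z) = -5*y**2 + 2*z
(0, -10*y, 2)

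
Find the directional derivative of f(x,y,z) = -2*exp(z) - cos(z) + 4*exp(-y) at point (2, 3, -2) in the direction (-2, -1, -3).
sqrt(14)*(4 + 6*E + 3*exp(3)*sin(2))*exp(-3)/14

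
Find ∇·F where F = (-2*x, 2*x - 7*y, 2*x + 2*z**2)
4*z - 9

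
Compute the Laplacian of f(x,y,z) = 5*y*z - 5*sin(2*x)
20*sin(2*x)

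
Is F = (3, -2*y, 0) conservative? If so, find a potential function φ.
Yes, F is conservative. φ = 3*x - y**2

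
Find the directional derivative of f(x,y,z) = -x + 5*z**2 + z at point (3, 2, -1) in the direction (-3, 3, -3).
10*sqrt(3)/3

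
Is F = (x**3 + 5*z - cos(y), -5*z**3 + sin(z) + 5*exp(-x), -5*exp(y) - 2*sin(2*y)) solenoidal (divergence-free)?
No, ∇·F = 3*x**2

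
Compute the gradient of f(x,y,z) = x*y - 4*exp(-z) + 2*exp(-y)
(y, x - 2*exp(-y), 4*exp(-z))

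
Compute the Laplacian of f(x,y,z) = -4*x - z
0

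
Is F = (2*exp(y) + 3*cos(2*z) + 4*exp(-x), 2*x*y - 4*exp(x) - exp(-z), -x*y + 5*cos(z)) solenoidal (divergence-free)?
No, ∇·F = 2*x - 5*sin(z) - 4*exp(-x)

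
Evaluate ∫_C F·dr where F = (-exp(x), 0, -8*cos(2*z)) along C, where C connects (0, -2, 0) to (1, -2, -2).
4*sin(4) - E + 1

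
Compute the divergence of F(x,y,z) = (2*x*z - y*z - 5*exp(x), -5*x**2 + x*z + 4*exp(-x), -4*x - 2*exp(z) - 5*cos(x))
2*z - 5*exp(x) - 2*exp(z)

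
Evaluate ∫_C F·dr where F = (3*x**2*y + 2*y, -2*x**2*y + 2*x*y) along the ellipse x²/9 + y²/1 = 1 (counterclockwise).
-105*pi/4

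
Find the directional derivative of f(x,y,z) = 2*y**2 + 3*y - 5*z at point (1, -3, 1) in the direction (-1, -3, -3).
42*sqrt(19)/19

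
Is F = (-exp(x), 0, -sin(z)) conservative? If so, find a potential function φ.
Yes, F is conservative. φ = -exp(x) + cos(z)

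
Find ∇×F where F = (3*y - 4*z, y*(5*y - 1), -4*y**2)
(-8*y, -4, -3)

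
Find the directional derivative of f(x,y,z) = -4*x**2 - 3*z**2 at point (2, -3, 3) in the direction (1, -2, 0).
-16*sqrt(5)/5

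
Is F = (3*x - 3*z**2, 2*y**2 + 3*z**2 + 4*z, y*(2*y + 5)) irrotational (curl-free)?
No, ∇×F = (4*y - 6*z + 1, -6*z, 0)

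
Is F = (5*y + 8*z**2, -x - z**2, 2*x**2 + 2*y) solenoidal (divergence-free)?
Yes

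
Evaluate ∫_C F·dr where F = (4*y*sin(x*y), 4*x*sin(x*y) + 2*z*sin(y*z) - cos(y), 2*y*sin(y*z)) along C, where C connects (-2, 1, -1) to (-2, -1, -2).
-2*cos(2) + 2*sqrt(2)*sin(pi/4 + 1)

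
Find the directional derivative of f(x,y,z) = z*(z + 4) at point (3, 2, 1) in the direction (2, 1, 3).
9*sqrt(14)/7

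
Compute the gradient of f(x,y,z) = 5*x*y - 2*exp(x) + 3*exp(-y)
(5*y - 2*exp(x), 5*x - 3*exp(-y), 0)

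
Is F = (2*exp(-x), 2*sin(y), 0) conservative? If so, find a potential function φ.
Yes, F is conservative. φ = -2*cos(y) - 2*exp(-x)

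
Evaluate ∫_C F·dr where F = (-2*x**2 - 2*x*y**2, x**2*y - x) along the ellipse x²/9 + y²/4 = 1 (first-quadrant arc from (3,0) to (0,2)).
45 - 3*pi/2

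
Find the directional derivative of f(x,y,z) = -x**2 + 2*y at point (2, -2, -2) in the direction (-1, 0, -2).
4*sqrt(5)/5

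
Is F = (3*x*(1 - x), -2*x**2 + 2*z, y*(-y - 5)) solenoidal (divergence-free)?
No, ∇·F = 3 - 6*x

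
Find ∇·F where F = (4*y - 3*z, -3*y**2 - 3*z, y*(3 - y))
-6*y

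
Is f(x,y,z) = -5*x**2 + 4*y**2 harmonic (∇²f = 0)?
No, ∇²f = -2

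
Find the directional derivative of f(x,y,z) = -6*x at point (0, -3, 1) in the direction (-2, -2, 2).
2*sqrt(3)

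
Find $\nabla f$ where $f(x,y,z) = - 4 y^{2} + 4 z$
(0, -8*y, 4)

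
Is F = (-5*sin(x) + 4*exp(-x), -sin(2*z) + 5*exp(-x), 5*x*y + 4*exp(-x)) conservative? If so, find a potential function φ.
No, ∇×F = (5*x + 2*cos(2*z), -5*y + 4*exp(-x), -5*exp(-x)) ≠ 0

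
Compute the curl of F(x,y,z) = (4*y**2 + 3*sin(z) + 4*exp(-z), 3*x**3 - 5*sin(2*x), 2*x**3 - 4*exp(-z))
(0, -6*x**2 + 3*cos(z) - 4*exp(-z), 9*x**2 - 8*y - 10*cos(2*x))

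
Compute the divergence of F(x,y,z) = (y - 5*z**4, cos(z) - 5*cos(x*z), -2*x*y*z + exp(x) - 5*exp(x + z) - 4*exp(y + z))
-2*x*y - 5*exp(x + z) - 4*exp(y + z)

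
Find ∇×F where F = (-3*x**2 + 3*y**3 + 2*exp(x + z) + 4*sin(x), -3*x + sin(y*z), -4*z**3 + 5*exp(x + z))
(-y*cos(y*z), -3*exp(x + z), -9*y**2 - 3)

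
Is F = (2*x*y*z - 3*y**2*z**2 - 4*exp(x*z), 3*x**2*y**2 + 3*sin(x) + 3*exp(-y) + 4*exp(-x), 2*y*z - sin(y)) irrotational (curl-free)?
No, ∇×F = (2*z - cos(y), 2*x*y - 4*x*exp(x*z) - 6*y**2*z, 6*x*y**2 - 2*x*z + 6*y*z**2 + 3*cos(x) - 4*exp(-x))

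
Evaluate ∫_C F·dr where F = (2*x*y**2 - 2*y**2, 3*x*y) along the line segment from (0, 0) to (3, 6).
198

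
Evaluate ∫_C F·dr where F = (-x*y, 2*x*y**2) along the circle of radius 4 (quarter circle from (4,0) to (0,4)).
64/3 + 32*pi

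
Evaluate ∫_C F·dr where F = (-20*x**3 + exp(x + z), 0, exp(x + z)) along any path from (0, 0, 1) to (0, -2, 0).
1 - E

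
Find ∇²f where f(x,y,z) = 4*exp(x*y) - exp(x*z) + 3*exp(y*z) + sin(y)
4*x**2*exp(x*y) - x**2*exp(x*z) + 4*y**2*exp(x*y) + 3*y**2*exp(y*z) - z**2*exp(x*z) + 3*z**2*exp(y*z) - sin(y)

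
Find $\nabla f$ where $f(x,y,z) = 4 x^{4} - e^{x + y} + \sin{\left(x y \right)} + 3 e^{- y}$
(16*x**3 + y*cos(x*y) - exp(x + y), x*cos(x*y) - exp(x + y) - 3*exp(-y), 0)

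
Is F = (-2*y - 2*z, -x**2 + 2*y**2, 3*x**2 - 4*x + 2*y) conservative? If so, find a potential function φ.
No, ∇×F = (2, 2 - 6*x, 2 - 2*x) ≠ 0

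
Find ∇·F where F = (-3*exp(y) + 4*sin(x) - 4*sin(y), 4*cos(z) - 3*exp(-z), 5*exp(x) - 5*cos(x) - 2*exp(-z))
4*cos(x) + 2*exp(-z)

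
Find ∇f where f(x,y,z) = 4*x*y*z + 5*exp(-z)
(4*y*z, 4*x*z, 4*x*y - 5*exp(-z))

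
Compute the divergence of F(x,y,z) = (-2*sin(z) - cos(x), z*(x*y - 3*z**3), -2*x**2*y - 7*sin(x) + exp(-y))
x*z + sin(x)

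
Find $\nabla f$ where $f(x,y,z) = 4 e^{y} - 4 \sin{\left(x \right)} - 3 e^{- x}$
(-4*cos(x) + 3*exp(-x), 4*exp(y), 0)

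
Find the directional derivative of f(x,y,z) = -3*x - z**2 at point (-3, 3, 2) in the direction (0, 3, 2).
-8*sqrt(13)/13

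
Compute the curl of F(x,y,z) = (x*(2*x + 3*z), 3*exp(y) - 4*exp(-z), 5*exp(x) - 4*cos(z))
(-4*exp(-z), 3*x - 5*exp(x), 0)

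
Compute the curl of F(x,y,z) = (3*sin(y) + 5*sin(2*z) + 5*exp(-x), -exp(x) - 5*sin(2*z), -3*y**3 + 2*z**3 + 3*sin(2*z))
(-9*y**2 + 10*cos(2*z), 10*cos(2*z), -exp(x) - 3*cos(y))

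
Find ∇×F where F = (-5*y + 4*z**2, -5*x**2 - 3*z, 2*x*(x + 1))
(3, -4*x + 8*z - 2, 5 - 10*x)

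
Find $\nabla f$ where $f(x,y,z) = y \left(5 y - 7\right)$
(0, 10*y - 7, 0)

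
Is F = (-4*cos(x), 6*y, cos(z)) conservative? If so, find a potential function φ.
Yes, F is conservative. φ = 3*y**2 - 4*sin(x) + sin(z)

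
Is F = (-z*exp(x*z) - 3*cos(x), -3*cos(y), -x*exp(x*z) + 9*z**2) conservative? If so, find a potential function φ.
Yes, F is conservative. φ = 3*z**3 - exp(x*z) - 3*sin(x) - 3*sin(y)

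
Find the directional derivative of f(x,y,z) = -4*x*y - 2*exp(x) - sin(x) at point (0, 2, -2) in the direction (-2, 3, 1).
11*sqrt(14)/7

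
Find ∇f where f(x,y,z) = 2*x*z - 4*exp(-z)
(2*z, 0, 2*x + 4*exp(-z))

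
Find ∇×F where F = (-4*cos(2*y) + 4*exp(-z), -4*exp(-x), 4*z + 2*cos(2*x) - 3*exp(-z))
(0, 4*sin(2*x) - 4*exp(-z), -8*sin(2*y) + 4*exp(-x))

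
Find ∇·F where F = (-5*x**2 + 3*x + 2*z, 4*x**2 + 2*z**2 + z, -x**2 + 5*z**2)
-10*x + 10*z + 3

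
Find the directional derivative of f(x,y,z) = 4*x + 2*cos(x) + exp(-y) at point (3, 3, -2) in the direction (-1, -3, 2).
sqrt(14)*(2*(-2 + sin(3))*exp(3) + 3)*exp(-3)/14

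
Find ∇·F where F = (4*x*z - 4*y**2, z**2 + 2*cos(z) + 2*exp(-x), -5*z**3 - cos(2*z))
-15*z**2 + 4*z + 2*sin(2*z)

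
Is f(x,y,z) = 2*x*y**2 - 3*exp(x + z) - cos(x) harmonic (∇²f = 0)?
No, ∇²f = 4*x - 6*exp(x + z) + cos(x)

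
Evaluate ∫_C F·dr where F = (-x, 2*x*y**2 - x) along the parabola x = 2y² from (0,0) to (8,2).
-176/15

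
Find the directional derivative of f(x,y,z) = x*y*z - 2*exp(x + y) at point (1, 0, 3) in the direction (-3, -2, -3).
sqrt(22)*(-3 + 5*E)/11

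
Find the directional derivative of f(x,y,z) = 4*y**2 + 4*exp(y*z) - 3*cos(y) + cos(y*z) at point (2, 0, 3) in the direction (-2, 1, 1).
2*sqrt(6)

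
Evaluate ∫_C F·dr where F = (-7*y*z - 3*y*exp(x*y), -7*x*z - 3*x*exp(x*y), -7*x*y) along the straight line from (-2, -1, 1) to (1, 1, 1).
-3*E + 7 + 3*exp(2)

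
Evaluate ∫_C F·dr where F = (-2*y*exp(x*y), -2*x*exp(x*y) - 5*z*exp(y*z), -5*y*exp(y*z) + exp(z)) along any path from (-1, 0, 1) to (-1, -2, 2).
-exp(2) - E - 5*exp(-4) + 7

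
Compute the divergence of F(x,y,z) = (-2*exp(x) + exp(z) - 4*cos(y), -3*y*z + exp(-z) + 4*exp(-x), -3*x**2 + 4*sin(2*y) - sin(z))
-3*z - 2*exp(x) - cos(z)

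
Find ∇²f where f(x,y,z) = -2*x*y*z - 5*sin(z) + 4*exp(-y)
5*sin(z) + 4*exp(-y)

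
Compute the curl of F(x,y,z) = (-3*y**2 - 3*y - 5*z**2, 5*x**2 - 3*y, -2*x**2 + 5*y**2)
(10*y, 4*x - 10*z, 10*x + 6*y + 3)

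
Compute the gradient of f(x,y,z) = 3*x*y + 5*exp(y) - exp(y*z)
(3*y, 3*x - z*exp(y*z) + 5*exp(y), -y*exp(y*z))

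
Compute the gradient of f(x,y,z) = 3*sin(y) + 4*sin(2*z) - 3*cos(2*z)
(0, 3*cos(y), 6*sin(2*z) + 8*cos(2*z))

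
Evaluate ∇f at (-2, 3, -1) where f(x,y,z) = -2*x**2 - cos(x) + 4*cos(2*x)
(8*sin(4) - sin(2) + 8, 0, 0)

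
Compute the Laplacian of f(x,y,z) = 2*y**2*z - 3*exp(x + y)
4*z - 6*exp(x + y)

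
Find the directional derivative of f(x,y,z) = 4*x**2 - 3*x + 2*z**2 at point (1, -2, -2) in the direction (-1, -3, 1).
-13*sqrt(11)/11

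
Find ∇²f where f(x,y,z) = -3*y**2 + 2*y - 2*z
-6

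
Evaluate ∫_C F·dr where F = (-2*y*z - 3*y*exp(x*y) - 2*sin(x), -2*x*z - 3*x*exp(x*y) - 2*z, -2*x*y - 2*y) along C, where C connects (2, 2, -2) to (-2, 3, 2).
-12 - 3*exp(-6) + 3*exp(4)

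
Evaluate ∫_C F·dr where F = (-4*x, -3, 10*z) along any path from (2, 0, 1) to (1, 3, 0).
-8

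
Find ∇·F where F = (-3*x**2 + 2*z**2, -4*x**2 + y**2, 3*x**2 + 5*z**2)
-6*x + 2*y + 10*z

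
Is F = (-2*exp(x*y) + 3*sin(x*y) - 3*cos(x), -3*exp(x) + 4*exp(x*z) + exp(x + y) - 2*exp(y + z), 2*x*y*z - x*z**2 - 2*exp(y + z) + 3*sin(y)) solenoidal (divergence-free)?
No, ∇·F = 2*x*y - 2*x*z - 2*y*exp(x*y) + 3*y*cos(x*y) + exp(x + y) - 4*exp(y + z) + 3*sin(x)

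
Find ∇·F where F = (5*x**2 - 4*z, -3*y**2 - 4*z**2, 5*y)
10*x - 6*y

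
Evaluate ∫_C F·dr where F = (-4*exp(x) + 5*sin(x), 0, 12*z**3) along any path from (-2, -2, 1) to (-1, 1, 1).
-5*cos(1) + 5*cos(2) - 4*exp(-1) + 4*exp(-2)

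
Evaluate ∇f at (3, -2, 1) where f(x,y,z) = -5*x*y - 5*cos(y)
(10, -15 - 5*sin(2), 0)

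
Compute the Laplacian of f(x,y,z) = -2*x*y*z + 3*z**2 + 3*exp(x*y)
3*x**2*exp(x*y) + 3*y**2*exp(x*y) + 6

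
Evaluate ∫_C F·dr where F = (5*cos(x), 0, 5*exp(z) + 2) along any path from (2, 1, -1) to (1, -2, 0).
-5*sin(2) - 5*exp(-1) + 5*sin(1) + 7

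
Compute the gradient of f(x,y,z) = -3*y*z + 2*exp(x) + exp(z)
(2*exp(x), -3*z, -3*y + exp(z))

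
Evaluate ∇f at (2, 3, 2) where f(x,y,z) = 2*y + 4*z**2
(0, 2, 16)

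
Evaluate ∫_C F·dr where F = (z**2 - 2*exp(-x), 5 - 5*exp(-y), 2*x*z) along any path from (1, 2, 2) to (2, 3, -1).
-2*exp(-1) - 3*exp(-2) + 5*exp(-3) + 3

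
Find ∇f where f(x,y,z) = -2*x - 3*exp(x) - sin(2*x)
(-3*exp(x) - 4*cos(x)**2, 0, 0)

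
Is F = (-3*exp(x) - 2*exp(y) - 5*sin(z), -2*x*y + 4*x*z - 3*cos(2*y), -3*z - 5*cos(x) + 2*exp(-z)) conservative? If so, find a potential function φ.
No, ∇×F = (-4*x, -5*sin(x) - 5*cos(z), -2*y + 4*z + 2*exp(y)) ≠ 0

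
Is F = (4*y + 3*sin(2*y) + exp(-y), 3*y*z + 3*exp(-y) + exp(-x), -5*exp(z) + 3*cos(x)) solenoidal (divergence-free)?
No, ∇·F = 3*z - 5*exp(z) - 3*exp(-y)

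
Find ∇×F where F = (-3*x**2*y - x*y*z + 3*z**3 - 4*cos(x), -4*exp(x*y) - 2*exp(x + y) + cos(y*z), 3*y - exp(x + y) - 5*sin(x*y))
(-5*x*cos(x*y) + y*sin(y*z) - exp(x + y) + 3, -x*y + 5*y*cos(x*y) + 9*z**2 + exp(x + y), 3*x**2 + x*z - 4*y*exp(x*y) - 2*exp(x + y))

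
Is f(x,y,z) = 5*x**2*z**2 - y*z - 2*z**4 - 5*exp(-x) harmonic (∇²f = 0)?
No, ∇²f = 10*x**2 - 14*z**2 - 5*exp(-x)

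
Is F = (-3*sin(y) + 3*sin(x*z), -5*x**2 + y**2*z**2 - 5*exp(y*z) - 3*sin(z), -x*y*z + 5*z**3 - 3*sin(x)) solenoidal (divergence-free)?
No, ∇·F = -x*y + 2*y*z**2 + 15*z**2 - 5*z*exp(y*z) + 3*z*cos(x*z)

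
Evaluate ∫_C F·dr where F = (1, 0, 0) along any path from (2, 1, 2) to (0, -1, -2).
-2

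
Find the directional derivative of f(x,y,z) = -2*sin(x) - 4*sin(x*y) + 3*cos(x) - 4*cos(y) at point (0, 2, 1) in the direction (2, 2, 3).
4*sqrt(17)*(-5 + 2*sin(2))/17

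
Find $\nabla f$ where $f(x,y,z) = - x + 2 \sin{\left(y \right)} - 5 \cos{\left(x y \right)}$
(5*y*sin(x*y) - 1, 5*x*sin(x*y) + 2*cos(y), 0)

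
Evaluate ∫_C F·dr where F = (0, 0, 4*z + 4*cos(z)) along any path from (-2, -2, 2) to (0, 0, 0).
-8 - 4*sin(2)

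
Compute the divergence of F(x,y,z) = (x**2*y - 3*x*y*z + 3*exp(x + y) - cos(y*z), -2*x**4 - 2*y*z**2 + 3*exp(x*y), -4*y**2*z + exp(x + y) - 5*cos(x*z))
2*x*y + 3*x*exp(x*y) + 5*x*sin(x*z) - 4*y**2 - 3*y*z - 2*z**2 + 3*exp(x + y)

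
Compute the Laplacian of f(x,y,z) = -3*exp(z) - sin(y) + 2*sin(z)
-3*exp(z) + sin(y) - 2*sin(z)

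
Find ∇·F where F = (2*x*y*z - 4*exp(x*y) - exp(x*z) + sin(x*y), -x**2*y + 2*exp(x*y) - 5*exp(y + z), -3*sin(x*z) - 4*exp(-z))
-x**2 + 2*x*exp(x*y) - 3*x*cos(x*z) + 2*y*z - 4*y*exp(x*y) + y*cos(x*y) - z*exp(x*z) - 5*exp(y + z) + 4*exp(-z)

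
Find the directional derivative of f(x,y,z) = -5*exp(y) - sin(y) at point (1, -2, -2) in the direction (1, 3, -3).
-3*sqrt(19)*(exp(2)*cos(2) + 5)*exp(-2)/19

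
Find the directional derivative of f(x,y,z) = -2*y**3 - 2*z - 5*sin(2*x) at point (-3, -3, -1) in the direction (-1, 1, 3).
10*sqrt(11)*(-6 + cos(6))/11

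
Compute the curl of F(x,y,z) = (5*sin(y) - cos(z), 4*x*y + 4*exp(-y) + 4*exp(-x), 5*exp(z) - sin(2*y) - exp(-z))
(-2*cos(2*y), sin(z), 4*y - 5*cos(y) - 4*exp(-x))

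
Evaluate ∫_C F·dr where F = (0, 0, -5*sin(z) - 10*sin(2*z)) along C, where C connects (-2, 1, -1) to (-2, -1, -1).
0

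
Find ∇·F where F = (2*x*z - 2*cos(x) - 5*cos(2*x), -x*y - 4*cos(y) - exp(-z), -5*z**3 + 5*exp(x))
-x - 15*z**2 + 2*z + 2*sin(x) + 10*sin(2*x) + 4*sin(y)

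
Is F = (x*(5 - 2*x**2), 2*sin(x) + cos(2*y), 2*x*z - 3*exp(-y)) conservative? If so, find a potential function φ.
No, ∇×F = (3*exp(-y), -2*z, 2*cos(x)) ≠ 0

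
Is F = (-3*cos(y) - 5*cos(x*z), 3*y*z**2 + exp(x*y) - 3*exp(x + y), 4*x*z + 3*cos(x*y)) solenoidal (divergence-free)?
No, ∇·F = x*exp(x*y) + 4*x + 3*z**2 + 5*z*sin(x*z) - 3*exp(x + y)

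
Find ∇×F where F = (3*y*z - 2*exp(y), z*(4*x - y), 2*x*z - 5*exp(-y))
(-4*x + y + 5*exp(-y), 3*y - 2*z, z + 2*exp(y))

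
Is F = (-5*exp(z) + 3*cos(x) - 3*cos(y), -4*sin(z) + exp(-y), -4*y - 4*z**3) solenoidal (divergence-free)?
No, ∇·F = -12*z**2 - 3*sin(x) - exp(-y)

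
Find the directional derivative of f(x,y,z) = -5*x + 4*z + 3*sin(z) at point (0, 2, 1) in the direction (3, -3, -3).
-sqrt(3)*(cos(1) + 3)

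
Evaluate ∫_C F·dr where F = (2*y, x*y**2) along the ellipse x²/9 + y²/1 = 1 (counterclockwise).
-21*pi/4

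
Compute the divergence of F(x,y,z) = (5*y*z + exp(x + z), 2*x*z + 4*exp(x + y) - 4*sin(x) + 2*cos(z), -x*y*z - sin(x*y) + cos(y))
-x*y + 4*exp(x + y) + exp(x + z)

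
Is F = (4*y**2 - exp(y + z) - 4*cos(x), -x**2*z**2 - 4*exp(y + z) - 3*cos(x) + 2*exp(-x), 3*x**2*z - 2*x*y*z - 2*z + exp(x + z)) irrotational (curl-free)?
No, ∇×F = (2*x**2*z - 2*x*z + 4*exp(y + z), -6*x*z + 2*y*z - exp(x + z) - exp(y + z), -2*x*z**2 - 8*y + exp(y + z) + 3*sin(x) - 2*exp(-x))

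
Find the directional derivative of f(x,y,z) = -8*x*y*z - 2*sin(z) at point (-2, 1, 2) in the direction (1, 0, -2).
4*sqrt(5)*(-12 + cos(2))/5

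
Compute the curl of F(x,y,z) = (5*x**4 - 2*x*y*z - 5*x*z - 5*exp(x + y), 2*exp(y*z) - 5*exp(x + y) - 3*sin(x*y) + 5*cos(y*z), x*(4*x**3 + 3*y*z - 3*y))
(3*x*(z - 1) - 2*y*exp(y*z) + 5*y*sin(y*z), -16*x**3 - 2*x*y - 5*x - 3*y*z + 3*y, 2*x*z - 3*y*cos(x*y))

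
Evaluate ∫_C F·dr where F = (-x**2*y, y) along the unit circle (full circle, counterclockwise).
pi/4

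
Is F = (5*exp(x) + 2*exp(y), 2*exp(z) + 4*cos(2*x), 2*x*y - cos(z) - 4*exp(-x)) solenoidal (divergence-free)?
No, ∇·F = 5*exp(x) + sin(z)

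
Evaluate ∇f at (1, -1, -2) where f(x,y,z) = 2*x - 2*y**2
(2, 4, 0)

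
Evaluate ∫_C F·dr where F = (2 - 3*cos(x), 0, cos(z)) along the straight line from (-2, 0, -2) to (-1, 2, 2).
-sin(2) + 2 + 3*sin(1)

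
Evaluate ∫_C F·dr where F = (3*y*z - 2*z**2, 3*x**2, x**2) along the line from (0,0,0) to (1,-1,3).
-9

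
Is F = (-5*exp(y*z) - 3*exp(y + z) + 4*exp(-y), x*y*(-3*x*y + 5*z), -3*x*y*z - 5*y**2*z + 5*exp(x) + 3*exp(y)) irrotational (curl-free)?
No, ∇×F = (-5*x*y - 3*x*z - 10*y*z + 3*exp(y), 3*y*z - 5*y*exp(y*z) - 5*exp(x) - 3*exp(y + z), -6*x*y**2 + 5*y*z + 5*z*exp(y*z) + 3*exp(y + z) + 4*exp(-y))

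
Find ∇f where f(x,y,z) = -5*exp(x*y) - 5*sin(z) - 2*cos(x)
(-5*y*exp(x*y) + 2*sin(x), -5*x*exp(x*y), -5*cos(z))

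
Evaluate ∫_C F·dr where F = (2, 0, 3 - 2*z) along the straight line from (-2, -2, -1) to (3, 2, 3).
14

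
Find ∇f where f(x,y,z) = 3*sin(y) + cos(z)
(0, 3*cos(y), -sin(z))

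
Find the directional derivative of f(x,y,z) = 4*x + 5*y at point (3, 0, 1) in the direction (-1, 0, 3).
-2*sqrt(10)/5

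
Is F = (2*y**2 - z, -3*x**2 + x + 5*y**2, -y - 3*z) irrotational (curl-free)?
No, ∇×F = (-1, -1, -6*x - 4*y + 1)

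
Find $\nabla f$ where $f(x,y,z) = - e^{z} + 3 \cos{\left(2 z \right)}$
(0, 0, -exp(z) - 6*sin(2*z))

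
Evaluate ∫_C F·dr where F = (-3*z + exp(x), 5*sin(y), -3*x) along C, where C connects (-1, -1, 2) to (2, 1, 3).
-24 - exp(-1) + exp(2)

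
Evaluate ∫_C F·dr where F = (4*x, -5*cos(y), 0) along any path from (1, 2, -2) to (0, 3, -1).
-2 - 5*sin(3) + 5*sin(2)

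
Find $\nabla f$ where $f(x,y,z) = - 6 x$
(-6, 0, 0)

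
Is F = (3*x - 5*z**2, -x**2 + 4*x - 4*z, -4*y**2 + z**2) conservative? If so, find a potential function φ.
No, ∇×F = (4 - 8*y, -10*z, 4 - 2*x) ≠ 0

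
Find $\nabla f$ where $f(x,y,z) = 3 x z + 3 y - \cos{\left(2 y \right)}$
(3*z, 2*sin(2*y) + 3, 3*x)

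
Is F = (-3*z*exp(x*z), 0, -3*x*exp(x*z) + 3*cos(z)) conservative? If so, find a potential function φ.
Yes, F is conservative. φ = -3*exp(x*z) + 3*sin(z)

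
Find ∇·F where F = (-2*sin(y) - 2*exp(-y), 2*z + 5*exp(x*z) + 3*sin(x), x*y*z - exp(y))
x*y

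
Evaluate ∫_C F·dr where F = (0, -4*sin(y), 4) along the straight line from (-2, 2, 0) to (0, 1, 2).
-4*cos(2) + 4*cos(1) + 8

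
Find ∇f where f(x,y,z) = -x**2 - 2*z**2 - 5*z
(-2*x, 0, -4*z - 5)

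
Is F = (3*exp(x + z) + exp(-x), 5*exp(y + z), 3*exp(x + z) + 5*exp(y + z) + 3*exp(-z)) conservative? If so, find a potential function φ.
Yes, F is conservative. φ = 3*exp(x + z) + 5*exp(y + z) - 3*exp(-z) - exp(-x)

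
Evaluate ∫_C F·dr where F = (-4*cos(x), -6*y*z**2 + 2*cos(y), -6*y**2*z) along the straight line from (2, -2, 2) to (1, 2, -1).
-4*sin(1) + 8*sin(2) + 36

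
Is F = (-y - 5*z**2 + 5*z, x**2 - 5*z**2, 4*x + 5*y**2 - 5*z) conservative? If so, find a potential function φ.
No, ∇×F = (10*y + 10*z, 1 - 10*z, 2*x + 1) ≠ 0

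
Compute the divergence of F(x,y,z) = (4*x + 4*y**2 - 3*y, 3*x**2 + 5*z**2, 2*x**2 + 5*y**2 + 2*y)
4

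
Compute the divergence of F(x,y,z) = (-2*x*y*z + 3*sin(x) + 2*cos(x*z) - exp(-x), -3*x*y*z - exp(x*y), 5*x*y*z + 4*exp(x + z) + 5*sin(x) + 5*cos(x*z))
5*x*y - 3*x*z - x*exp(x*y) - 5*x*sin(x*z) - 2*y*z - 2*z*sin(x*z) + 4*exp(x + z) + 3*cos(x) + exp(-x)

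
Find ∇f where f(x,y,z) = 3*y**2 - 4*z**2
(0, 6*y, -8*z)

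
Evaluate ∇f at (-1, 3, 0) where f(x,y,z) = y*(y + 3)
(0, 9, 0)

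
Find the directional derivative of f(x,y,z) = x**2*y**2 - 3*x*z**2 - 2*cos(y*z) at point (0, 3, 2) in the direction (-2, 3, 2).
24*sqrt(17)*(sin(6) + 1)/17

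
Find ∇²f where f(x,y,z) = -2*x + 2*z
0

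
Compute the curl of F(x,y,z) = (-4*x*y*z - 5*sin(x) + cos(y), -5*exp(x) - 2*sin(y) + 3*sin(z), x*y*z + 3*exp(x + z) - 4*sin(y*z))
(x*z - 4*z*cos(y*z) - 3*cos(z), -4*x*y - y*z - 3*exp(x + z), 4*x*z - 5*exp(x) + sin(y))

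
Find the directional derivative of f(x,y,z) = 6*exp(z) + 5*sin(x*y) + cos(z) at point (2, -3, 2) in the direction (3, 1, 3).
sqrt(19)*(-35*cos(6) - 3*sin(2) + 18*exp(2))/19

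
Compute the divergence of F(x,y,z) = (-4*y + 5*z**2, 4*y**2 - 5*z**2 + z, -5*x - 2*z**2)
8*y - 4*z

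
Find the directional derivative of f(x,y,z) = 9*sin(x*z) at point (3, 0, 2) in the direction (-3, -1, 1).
-27*sqrt(11)*cos(6)/11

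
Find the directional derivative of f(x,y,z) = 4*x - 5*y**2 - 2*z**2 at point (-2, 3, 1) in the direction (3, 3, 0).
-13*sqrt(2)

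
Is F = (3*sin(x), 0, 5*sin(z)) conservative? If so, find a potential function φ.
Yes, F is conservative. φ = -3*cos(x) - 5*cos(z)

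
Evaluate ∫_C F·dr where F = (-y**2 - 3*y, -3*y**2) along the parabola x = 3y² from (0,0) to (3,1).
-17/2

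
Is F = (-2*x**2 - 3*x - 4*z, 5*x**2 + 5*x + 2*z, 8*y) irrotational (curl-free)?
No, ∇×F = (6, -4, 10*x + 5)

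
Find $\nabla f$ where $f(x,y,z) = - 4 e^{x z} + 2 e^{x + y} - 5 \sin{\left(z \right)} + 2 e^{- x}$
(-4*z*exp(x*z) + 2*exp(x + y) - 2*exp(-x), 2*exp(x + y), -4*x*exp(x*z) - 5*cos(z))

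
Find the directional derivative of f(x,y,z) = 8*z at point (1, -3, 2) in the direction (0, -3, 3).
4*sqrt(2)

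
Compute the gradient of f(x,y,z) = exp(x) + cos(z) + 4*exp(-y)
(exp(x), -4*exp(-y), -sin(z))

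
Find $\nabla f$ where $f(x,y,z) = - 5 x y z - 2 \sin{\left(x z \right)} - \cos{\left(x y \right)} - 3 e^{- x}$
(-5*y*z + y*sin(x*y) - 2*z*cos(x*z) + 3*exp(-x), x*(-5*z + sin(x*y)), -x*(5*y + 2*cos(x*z)))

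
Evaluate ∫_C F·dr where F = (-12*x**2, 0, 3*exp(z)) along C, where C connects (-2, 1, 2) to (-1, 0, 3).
-28 - 3*exp(2) + 3*exp(3)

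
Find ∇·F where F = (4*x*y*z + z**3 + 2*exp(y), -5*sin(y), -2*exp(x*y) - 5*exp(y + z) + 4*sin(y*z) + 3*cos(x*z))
-3*x*sin(x*z) + 4*y*z + 4*y*cos(y*z) - 5*exp(y + z) - 5*cos(y)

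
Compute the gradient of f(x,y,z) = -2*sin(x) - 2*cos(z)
(-2*cos(x), 0, 2*sin(z))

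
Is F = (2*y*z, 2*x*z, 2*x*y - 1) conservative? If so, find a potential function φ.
Yes, F is conservative. φ = z*(2*x*y - 1)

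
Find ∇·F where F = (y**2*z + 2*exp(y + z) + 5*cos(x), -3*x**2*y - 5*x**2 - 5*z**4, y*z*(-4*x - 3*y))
-3*x**2 - 4*x*y - 3*y**2 - 5*sin(x)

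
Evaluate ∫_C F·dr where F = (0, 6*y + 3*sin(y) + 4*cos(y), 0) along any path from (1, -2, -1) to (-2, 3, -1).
3*cos(2) + 4*sin(3) - 3*cos(3) + 4*sin(2) + 15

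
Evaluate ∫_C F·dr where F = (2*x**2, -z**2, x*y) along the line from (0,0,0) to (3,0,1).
18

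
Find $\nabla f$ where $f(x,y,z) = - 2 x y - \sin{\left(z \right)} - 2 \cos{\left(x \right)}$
(-2*y + 2*sin(x), -2*x, -cos(z))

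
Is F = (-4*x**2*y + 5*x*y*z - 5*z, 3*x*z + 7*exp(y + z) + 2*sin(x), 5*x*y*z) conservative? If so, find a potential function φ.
No, ∇×F = (5*x*z - 3*x - 7*exp(y + z), 5*x*y - 5*y*z - 5, 4*x**2 - 5*x*z + 3*z + 2*cos(x)) ≠ 0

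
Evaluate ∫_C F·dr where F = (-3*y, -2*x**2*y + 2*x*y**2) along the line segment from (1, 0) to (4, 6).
99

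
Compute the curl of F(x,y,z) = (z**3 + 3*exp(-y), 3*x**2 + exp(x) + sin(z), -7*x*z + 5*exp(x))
(-cos(z), 3*z**2 + 7*z - 5*exp(x), 6*x + exp(x) + 3*exp(-y))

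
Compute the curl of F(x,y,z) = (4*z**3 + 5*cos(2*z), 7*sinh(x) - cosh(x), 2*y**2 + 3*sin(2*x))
(4*y, 12*z**2 - 10*sin(2*z) - 6*cos(2*x), -sinh(x) + 7*cosh(x))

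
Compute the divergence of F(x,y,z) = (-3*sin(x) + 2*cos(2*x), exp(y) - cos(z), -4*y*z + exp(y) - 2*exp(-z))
-4*y + exp(y) - 4*sin(2*x) - 3*cos(x) + 2*exp(-z)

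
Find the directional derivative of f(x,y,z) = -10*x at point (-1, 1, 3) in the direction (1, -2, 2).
-10/3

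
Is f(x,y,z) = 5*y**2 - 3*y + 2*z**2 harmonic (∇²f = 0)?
No, ∇²f = 14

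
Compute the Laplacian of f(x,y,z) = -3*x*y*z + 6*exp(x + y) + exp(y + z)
12*exp(x + y) + 2*exp(y + z)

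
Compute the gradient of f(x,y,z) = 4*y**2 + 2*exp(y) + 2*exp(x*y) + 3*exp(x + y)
(2*y*exp(x*y) + 3*exp(x + y), 2*x*exp(x*y) + 8*y + 2*exp(y) + 3*exp(x + y), 0)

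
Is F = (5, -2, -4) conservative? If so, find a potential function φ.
Yes, F is conservative. φ = 5*x - 2*y - 4*z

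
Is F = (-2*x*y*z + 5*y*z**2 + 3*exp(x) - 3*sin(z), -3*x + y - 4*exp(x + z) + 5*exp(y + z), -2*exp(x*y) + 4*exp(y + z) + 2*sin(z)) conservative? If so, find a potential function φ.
No, ∇×F = (-2*x*exp(x*y) + 4*exp(x + z) - exp(y + z), -2*x*y + 10*y*z + 2*y*exp(x*y) - 3*cos(z), 2*x*z - 5*z**2 - 4*exp(x + z) - 3) ≠ 0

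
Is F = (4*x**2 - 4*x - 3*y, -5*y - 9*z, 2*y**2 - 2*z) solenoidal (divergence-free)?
No, ∇·F = 8*x - 11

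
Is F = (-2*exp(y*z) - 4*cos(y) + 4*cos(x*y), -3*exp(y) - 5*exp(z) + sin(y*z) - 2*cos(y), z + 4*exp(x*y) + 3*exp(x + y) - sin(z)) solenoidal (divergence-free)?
No, ∇·F = -4*y*sin(x*y) + z*cos(y*z) - 3*exp(y) + 2*sin(y) - cos(z) + 1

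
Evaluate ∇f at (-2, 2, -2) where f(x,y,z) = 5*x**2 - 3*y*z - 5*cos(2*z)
(-20, 6, -6 - 10*sin(4))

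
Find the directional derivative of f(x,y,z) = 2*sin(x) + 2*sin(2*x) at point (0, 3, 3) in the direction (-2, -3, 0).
-12*sqrt(13)/13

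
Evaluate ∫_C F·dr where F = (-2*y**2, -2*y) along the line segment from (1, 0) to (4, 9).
-243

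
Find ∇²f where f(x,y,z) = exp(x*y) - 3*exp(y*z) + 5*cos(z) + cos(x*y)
x**2*exp(x*y) - x**2*cos(x*y) + y**2*(exp(x*y) - cos(x*y)) - 3*y**2*exp(y*z) - 3*z**2*exp(y*z) - 5*cos(z)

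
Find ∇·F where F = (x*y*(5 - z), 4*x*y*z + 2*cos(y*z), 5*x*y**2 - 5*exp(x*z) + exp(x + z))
4*x*z - 5*x*exp(x*z) - y*(z - 5) - 2*z*sin(y*z) + exp(x + z)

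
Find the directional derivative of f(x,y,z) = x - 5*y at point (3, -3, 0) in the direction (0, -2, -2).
5*sqrt(2)/2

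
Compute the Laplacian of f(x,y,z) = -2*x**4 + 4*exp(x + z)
-24*x**2 + 8*exp(x + z)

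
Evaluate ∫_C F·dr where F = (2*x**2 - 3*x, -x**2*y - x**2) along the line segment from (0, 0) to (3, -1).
21/4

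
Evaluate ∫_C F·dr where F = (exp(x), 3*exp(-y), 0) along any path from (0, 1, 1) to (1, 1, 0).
-1 + E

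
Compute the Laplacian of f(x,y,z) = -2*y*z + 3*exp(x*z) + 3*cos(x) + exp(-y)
(3*(x**2*exp(x*z) + z**2*exp(x*z) - cos(x))*exp(y) + 1)*exp(-y)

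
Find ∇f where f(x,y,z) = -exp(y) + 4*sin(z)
(0, -exp(y), 4*cos(z))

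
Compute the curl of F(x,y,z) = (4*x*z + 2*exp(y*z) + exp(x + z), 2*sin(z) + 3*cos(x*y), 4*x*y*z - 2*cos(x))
(4*x*z - 2*cos(z), 4*x - 4*y*z + 2*y*exp(y*z) + exp(x + z) - 2*sin(x), -3*y*sin(x*y) - 2*z*exp(y*z))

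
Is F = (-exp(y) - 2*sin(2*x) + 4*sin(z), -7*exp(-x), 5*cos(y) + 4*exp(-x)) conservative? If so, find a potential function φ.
No, ∇×F = (-5*sin(y), 4*cos(z) + 4*exp(-x), exp(y) + 7*exp(-x)) ≠ 0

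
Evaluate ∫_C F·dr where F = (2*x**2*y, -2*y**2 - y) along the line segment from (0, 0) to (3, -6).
45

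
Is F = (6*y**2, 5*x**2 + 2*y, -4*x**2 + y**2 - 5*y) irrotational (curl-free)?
No, ∇×F = (2*y - 5, 8*x, 10*x - 12*y)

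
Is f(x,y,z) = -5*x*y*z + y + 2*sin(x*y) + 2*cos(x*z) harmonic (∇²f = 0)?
No, ∇²f = -2*x**2*sin(x*y) - 2*x**2*cos(x*z) - 2*y**2*sin(x*y) - 2*z**2*cos(x*z)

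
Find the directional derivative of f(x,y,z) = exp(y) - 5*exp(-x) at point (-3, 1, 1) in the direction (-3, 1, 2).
sqrt(14)*E*(1 - 15*exp(2))/14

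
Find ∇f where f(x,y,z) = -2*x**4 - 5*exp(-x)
(-8*x**3 + 5*exp(-x), 0, 0)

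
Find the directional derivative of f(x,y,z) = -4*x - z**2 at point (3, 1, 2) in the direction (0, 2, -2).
2*sqrt(2)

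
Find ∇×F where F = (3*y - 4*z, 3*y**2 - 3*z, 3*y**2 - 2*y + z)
(6*y + 1, -4, -3)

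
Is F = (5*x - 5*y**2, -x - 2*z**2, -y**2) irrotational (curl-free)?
No, ∇×F = (-2*y + 4*z, 0, 10*y - 1)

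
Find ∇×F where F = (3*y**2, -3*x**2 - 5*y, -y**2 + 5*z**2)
(-2*y, 0, -6*x - 6*y)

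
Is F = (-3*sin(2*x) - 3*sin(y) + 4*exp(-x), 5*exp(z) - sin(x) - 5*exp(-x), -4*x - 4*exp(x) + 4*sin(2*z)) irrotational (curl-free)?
No, ∇×F = (-5*exp(z), 4*exp(x) + 4, -cos(x) + 3*cos(y) + 5*exp(-x))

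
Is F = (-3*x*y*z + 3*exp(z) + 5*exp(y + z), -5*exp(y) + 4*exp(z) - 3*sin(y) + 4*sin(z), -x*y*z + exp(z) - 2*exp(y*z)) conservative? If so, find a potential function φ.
No, ∇×F = (-x*z - 2*z*exp(y*z) - 4*exp(z) - 4*cos(z), -3*x*y + y*z + 3*exp(z) + 5*exp(y + z), 3*x*z - 5*exp(y + z)) ≠ 0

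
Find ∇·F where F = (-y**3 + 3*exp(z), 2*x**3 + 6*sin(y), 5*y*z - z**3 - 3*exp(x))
5*y - 3*z**2 + 6*cos(y)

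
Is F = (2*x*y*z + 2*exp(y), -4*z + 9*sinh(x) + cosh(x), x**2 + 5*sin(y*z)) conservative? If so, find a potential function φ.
No, ∇×F = (5*z*cos(y*z) + 4, 2*x*(y - 1), -2*x*z - 2*exp(y) + sinh(x) + 9*cosh(x)) ≠ 0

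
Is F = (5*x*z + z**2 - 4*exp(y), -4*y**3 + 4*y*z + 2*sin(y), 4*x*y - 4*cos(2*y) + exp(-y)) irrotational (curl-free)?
No, ∇×F = (4*x - 4*y + 8*sin(2*y) - exp(-y), 5*x - 4*y + 2*z, 4*exp(y))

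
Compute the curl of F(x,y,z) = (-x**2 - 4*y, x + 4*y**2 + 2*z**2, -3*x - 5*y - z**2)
(-4*z - 5, 3, 5)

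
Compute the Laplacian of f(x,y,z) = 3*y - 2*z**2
-4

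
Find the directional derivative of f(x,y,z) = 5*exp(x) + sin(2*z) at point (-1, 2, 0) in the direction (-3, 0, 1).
sqrt(10)*(-15 + 2*E)*exp(-1)/10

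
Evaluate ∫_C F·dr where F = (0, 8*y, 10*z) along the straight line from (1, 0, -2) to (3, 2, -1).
1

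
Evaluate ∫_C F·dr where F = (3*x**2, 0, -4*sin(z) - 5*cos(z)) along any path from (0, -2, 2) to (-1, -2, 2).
-1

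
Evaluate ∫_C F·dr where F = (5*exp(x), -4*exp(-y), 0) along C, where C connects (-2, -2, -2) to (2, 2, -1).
2*sinh(2)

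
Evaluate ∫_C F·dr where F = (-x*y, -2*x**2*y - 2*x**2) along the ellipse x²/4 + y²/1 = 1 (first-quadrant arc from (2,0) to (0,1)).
-6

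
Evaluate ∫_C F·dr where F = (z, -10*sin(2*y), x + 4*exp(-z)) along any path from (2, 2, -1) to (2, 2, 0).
-2 + 4*E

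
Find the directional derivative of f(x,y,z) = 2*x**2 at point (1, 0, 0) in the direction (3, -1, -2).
6*sqrt(14)/7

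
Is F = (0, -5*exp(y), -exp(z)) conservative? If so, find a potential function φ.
Yes, F is conservative. φ = -5*exp(y) - exp(z)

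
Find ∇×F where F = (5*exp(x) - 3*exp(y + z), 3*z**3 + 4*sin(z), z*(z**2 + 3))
(-9*z**2 - 4*cos(z), -3*exp(y + z), 3*exp(y + z))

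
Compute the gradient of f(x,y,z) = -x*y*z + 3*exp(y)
(-y*z, -x*z + 3*exp(y), -x*y)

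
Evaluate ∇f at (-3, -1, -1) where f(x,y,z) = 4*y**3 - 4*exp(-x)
(4*exp(3), 12, 0)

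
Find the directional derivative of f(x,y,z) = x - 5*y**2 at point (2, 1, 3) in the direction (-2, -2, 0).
9*sqrt(2)/2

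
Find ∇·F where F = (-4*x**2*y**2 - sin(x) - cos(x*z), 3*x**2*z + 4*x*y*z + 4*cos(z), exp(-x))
-8*x*y**2 + 4*x*z + z*sin(x*z) - cos(x)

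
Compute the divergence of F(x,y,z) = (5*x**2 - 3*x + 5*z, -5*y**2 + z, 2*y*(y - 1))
10*x - 10*y - 3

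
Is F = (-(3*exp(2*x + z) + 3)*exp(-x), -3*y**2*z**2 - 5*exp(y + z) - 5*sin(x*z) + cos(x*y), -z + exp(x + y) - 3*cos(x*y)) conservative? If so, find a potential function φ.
No, ∇×F = (3*x*sin(x*y) + 5*x*cos(x*z) + 6*y**2*z + exp(x + y) + 5*exp(y + z), -3*y*sin(x*y) - exp(x + y) - 3*exp(x + z), -y*sin(x*y) - 5*z*cos(x*z)) ≠ 0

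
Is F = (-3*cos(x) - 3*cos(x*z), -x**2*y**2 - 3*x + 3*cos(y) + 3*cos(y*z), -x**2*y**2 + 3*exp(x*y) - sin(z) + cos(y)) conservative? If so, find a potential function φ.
No, ∇×F = (-2*x**2*y + 3*x*exp(x*y) + 3*y*sin(y*z) - sin(y), 2*x*y**2 + 3*x*sin(x*z) - 3*y*exp(x*y), -2*x*y**2 - 3) ≠ 0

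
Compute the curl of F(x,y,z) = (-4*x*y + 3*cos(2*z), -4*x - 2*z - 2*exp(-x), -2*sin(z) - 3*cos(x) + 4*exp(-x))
(2, -3*sin(x) - 6*sin(2*z) + 4*exp(-x), 4*x - 4 + 2*exp(-x))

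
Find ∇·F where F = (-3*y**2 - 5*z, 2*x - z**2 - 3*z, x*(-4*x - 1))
0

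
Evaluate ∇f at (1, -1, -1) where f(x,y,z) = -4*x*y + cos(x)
(4 - sin(1), -4, 0)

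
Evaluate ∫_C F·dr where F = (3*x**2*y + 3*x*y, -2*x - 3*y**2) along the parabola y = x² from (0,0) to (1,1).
-59/60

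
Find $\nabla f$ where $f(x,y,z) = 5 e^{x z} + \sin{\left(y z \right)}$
(5*z*exp(x*z), z*cos(y*z), 5*x*exp(x*z) + y*cos(y*z))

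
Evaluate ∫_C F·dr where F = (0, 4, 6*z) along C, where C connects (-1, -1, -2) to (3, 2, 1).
3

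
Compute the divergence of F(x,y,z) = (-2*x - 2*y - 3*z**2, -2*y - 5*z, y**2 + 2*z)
-2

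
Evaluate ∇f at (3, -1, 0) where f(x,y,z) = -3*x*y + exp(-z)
(3, -9, -1)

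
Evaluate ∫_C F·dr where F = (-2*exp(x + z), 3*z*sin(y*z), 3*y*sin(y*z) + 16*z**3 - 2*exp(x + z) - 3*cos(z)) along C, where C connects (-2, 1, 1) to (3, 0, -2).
-4*sinh(1) + 3*sin(2) + 3*sqrt(2)*sin(pi/4 + 1) + 57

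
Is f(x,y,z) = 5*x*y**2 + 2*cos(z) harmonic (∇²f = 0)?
No, ∇²f = 10*x - 2*cos(z)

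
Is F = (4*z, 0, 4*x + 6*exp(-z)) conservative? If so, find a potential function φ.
Yes, F is conservative. φ = 4*x*z - 6*exp(-z)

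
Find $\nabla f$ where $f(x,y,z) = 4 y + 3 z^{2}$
(0, 4, 6*z)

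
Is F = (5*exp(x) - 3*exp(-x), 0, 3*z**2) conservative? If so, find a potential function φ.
Yes, F is conservative. φ = z**3 + 5*exp(x) + 3*exp(-x)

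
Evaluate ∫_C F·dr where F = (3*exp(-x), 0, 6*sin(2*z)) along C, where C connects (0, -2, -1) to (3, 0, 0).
3*cos(2) - 3*exp(-3)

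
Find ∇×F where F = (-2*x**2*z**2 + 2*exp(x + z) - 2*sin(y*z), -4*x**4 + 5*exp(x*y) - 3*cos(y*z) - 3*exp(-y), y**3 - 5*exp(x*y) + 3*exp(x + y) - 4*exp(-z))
(-5*x*exp(x*y) + 3*y**2 - 3*y*sin(y*z) + 3*exp(x + y), -4*x**2*z + 5*y*exp(x*y) - 2*y*cos(y*z) - 3*exp(x + y) + 2*exp(x + z), -16*x**3 + 5*y*exp(x*y) + 2*z*cos(y*z))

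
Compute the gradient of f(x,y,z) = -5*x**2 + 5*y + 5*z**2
(-10*x, 5, 10*z)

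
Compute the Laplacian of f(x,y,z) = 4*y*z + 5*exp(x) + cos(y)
5*exp(x) - cos(y)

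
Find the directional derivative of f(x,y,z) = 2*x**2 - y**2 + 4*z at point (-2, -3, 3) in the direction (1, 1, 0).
-sqrt(2)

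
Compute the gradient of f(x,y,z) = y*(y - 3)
(0, 2*y - 3, 0)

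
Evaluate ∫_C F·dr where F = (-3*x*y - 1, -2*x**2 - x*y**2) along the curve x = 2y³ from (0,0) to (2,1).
-181/21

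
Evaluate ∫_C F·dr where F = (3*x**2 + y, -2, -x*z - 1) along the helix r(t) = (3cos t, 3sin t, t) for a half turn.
-48 - 11*pi/2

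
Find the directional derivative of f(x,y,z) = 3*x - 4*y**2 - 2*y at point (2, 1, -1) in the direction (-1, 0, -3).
-3*sqrt(10)/10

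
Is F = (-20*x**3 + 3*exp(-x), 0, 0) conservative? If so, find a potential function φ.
Yes, F is conservative. φ = -5*x**4 - 3*exp(-x)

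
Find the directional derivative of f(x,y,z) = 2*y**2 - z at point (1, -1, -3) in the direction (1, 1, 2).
-sqrt(6)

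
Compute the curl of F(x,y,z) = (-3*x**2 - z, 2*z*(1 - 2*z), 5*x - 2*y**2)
(-4*y + 8*z - 2, -6, 0)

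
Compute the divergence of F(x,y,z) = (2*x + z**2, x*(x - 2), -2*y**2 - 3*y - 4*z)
-2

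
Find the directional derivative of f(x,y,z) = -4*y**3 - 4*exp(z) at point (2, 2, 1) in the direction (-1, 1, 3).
12*sqrt(11)*(-4 - E)/11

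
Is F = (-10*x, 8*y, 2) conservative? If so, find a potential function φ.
Yes, F is conservative. φ = -5*x**2 + 4*y**2 + 2*z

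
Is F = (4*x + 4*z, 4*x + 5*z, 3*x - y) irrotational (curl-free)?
No, ∇×F = (-6, 1, 4)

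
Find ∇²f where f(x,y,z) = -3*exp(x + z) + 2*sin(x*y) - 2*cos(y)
-2*x**2*sin(x*y) - 2*y**2*sin(x*y) - 6*exp(x + z) + 2*cos(y)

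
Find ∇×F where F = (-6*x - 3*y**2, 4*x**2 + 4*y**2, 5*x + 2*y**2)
(4*y, -5, 8*x + 6*y)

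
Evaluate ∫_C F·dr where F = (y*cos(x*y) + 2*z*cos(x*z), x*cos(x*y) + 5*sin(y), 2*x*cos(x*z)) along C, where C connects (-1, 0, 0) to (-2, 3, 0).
-sin(6) - 5*cos(3) + 5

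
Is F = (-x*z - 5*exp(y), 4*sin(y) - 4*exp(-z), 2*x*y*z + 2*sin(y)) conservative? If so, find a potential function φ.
No, ∇×F = (2*x*z + 2*cos(y) - 4*exp(-z), -x - 2*y*z, 5*exp(y)) ≠ 0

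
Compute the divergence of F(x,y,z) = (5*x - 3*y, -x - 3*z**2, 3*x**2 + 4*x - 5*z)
0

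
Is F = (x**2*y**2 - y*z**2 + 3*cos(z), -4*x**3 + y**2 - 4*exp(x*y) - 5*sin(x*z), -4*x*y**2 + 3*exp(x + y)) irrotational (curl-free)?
No, ∇×F = (-8*x*y + 5*x*cos(x*z) + 3*exp(x + y), 4*y**2 - 2*y*z - 3*exp(x + y) - 3*sin(z), -2*x**2*y - 12*x**2 - 4*y*exp(x*y) + z**2 - 5*z*cos(x*z))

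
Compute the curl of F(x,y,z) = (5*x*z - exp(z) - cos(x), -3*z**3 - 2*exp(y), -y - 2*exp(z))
(9*z**2 - 1, 5*x - exp(z), 0)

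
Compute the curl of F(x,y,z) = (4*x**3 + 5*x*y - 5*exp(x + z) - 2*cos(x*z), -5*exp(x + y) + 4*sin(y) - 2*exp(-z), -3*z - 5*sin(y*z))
(-5*z*cos(y*z) - 2*exp(-z), 2*x*sin(x*z) - 5*exp(x + z), -5*x - 5*exp(x + y))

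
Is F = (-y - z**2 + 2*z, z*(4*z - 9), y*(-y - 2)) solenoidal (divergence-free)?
Yes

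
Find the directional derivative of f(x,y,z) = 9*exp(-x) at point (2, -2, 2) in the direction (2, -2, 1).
-6*exp(-2)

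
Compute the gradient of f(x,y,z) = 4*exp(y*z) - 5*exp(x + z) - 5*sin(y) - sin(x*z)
(-z*cos(x*z) - 5*exp(x + z), 4*z*exp(y*z) - 5*cos(y), -x*cos(x*z) + 4*y*exp(y*z) - 5*exp(x + z))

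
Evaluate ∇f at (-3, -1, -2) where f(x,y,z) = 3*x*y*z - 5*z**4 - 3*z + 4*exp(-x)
(6 - 4*exp(3), 18, 166)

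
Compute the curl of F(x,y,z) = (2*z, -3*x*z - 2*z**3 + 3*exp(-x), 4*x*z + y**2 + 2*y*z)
(3*x + 2*y + 6*z**2 + 2*z, 2 - 4*z, -3*z - 3*exp(-x))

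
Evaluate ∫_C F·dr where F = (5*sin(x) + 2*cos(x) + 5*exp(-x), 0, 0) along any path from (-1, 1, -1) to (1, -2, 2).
4*sin(1) + 10*sinh(1)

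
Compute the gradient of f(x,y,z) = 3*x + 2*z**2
(3, 0, 4*z)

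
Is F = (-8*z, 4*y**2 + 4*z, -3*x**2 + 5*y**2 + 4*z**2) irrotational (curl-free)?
No, ∇×F = (10*y - 4, 6*x - 8, 0)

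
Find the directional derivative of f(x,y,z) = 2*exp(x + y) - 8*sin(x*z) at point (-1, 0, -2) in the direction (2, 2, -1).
8*cos(2) + 8*exp(-1)/3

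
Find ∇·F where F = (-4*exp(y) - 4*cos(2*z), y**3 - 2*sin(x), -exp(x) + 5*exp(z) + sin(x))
3*y**2 + 5*exp(z)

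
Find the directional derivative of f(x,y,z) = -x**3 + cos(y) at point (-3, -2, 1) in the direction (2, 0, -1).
-54*sqrt(5)/5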